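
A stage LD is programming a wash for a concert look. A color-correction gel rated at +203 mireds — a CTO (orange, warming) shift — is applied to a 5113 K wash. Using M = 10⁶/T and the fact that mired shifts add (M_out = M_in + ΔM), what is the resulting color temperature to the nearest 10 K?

M_in = 10⁶/5113 = 195.58 mireds.
M_out = 195.58 + (+203) = 398.58 mireds.
T_out = 10⁶/398.58 = 2508.9 K → 2510 K.

2510 K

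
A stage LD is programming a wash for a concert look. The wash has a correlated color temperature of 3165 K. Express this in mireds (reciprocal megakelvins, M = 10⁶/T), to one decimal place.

M = 10⁶ / 3165 = 315.956 → 316.0 mireds.

316.0 mireds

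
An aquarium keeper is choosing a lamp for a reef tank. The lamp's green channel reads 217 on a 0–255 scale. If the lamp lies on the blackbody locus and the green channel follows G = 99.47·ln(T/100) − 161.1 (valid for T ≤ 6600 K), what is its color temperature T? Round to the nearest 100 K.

ln t = (217 + 161.1) / 99.47 = 3.8011.
t = e^3.8011 = 44.752.
T = 100·t = 4475 K → 4500 K to the nearest 100 K.

4500 K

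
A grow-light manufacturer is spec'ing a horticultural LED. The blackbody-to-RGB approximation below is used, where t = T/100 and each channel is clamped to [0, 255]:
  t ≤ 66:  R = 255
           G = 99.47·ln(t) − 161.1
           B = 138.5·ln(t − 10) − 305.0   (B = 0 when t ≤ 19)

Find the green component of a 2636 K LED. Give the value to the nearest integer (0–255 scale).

164

t = 2636/100 = 26.36; the t ≤ 66 branch applies.
G = 99.47·ln 26.36 − 161.1 = 99.47·3.2718 − 161.1 = 164.351.
Rounded: 164.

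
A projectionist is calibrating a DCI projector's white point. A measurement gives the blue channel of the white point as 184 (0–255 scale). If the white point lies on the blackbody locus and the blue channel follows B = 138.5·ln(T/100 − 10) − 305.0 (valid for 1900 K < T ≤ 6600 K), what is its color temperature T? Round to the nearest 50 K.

4400 K

ln(t − 10) = (184 + 305.0) / 138.5 = 3.5307.
t − 10 = e^3.5307 = 34.147, so t = 44.147.
T = 100·t = 4415 K → 4400 K to the nearest 50 K.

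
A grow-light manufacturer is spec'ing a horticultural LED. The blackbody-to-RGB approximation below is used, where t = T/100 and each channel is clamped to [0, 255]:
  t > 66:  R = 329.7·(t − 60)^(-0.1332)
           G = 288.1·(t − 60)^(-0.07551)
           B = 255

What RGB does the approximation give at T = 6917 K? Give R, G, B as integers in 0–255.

R=245, G=244, B=255

t = 6917/100 = 69.17; the t > 66 branch applies.
R = 329.7·(69.17 − 60)^(-0.1332) = 329.7·9.17^(-0.1332) = 329.7·0.74441 = 245.432.
G = 288.1·(69.17 − 60)^(-0.07551) = 288.1·9.17^(-0.07551) = 288.1·0.84592 = 243.711.
B = 255 by definition for t > 66.
Rounded: (245, 244, 255).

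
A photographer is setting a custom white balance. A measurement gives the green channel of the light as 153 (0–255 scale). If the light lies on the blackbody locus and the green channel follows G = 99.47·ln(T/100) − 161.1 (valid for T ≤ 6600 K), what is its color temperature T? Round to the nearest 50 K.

ln t = (153 + 161.1) / 99.47 = 3.1577.
t = e^3.1577 = 23.517.
T = 100·t = 2352 K → 2350 K to the nearest 50 K.

2350 K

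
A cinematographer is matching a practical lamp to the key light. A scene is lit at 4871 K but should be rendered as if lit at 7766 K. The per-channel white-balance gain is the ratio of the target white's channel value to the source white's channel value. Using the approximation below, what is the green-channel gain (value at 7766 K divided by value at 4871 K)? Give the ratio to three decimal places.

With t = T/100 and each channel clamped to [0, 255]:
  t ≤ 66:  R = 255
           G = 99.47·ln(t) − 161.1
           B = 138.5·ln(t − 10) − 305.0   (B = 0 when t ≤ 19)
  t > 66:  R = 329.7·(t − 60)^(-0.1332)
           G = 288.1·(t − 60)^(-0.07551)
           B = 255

At 4871 K (t = 48.71):
  G = 99.47·ln 48.71 − 161.1 = 99.47·3.8859 − 161.1 = 225.429.
At 7766 K (t = 77.66):
  G = 288.1·(77.66 − 60)^(-0.07551) = 288.1·17.66^(-0.07551) = 288.1·0.80508 = 231.944.
Gain = 231.944 / 225.429 = 1.0289 → 1.029.

1.029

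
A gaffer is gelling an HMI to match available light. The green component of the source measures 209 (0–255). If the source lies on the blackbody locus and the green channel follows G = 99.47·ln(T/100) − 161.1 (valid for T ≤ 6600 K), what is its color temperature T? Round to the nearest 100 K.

4100 K

ln t = (209 + 161.1) / 99.47 = 3.7207.
t = e^3.7207 = 41.294.
T = 100·t = 4129 K → 4100 K to the nearest 100 K.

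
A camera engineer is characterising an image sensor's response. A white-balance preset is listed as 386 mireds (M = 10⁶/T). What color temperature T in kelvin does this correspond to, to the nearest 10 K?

2590 K

T = 10⁶ / 386 = 2590.67 K → 2590 K.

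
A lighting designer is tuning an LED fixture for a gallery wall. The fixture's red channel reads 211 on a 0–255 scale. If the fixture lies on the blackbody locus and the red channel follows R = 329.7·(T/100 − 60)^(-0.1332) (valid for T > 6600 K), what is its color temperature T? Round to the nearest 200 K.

8800 K

(t − 60)^(-0.1332) = 211/329.7 = 0.63998.
t − 60 = 0.63998^(1/-0.1332) = 0.63998^(-7.508) = 28.525, so t = 88.525.
T = 100·t = 8853 K → 8800 K to the nearest 200 K.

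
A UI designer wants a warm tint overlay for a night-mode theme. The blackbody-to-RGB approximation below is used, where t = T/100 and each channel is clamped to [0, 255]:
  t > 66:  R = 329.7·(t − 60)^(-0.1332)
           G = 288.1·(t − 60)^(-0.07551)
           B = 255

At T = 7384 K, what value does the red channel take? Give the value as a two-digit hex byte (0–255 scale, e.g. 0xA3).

0xE8

t = 7384/100 = 73.84; the t > 66 branch applies.
R = 329.7·(73.84 − 60)^(-0.1332) = 329.7·13.84^(-0.1332) = 329.7·0.70469 = 232.338.
Rounded: 232; in hex, 0xE8.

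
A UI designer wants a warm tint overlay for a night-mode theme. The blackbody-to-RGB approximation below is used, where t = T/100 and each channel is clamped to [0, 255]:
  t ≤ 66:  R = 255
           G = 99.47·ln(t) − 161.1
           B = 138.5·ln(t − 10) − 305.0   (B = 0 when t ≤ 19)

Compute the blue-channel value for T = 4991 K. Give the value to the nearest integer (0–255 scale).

206

t = 4991/100 = 49.91; the t ≤ 66 branch applies.
B = 138.5·ln(49.91 − 10) − 305.0 = 138.5·ln 39.91 − 305.0 = 138.5·3.6866 − 305.0 = 205.598.
Rounded: 206.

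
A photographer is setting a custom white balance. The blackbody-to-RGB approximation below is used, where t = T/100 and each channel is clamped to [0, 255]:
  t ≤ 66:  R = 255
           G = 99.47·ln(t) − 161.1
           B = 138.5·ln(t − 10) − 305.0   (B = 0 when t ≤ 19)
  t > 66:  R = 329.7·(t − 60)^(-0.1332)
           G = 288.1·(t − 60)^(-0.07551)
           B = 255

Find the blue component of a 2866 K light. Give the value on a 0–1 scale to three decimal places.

0.393

t = 2866/100 = 28.66; the t ≤ 66 branch applies.
B = 138.5·ln(28.66 − 10) − 305.0 = 138.5·ln 18.66 − 305.0 = 138.5·2.9264 − 305.0 = 100.304.
On a 0–1 scale: 100.304/255 = 0.3933 → 0.393.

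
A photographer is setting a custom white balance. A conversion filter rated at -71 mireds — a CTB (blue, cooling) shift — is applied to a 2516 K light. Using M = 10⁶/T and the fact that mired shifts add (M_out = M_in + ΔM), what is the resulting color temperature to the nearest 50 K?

M_in = 10⁶/2516 = 397.46 mireds.
M_out = 397.46 + (-71) = 326.46 mireds.
T_out = 10⁶/326.46 = 3063.2 K → 3050 K.

3050 K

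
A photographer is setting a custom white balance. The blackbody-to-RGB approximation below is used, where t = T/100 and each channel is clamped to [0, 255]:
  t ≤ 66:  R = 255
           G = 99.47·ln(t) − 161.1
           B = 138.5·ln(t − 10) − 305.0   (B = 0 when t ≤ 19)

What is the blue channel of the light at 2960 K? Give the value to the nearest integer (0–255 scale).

107

t = 2960/100 = 29.6; the t ≤ 66 branch applies.
B = 138.5·ln(29.6 − 10) − 305.0 = 138.5·ln 19.6 − 305.0 = 138.5·2.9755 − 305.0 = 107.111.
Rounded: 107.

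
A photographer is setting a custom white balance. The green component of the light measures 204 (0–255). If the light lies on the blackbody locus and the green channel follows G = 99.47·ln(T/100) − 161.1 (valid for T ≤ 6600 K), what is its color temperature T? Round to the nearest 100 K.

3900 K

ln t = (204 + 161.1) / 99.47 = 3.6705.
t = e^3.6705 = 39.270.
T = 100·t = 3927 K → 3900 K to the nearest 100 K.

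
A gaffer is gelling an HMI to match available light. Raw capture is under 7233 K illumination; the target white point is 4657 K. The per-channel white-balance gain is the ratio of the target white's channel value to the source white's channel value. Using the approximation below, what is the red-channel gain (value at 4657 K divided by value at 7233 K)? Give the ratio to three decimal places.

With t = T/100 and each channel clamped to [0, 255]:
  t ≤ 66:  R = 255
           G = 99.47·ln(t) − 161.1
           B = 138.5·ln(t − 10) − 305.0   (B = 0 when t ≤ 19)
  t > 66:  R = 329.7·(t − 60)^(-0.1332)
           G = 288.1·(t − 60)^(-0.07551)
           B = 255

1.081

At 7233 K (t = 72.33):
  R = 329.7·(72.33 − 60)^(-0.1332) = 329.7·12.33^(-0.1332) = 329.7·0.71562 = 235.941.
At 4657 K (t = 46.57):
  R = 255 by definition for t ≤ 66.
Gain = 255.000 / 235.941 = 1.0808 → 1.081.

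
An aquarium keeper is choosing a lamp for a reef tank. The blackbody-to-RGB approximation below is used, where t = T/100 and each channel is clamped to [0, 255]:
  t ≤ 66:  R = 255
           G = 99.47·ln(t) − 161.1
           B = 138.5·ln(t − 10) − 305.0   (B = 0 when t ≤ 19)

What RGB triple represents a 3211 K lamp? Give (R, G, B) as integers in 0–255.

(255, 184, 124)

t = 3211/100 = 32.11; the t ≤ 66 branch applies.
R = 255 by definition for t ≤ 66.
G = 99.47·ln 32.11 − 161.1 = 99.47·3.4692 − 161.1 = 183.978.
B = 138.5·ln(32.11 − 10) − 305.0 = 138.5·ln 22.11 − 305.0 = 138.5·3.0960 − 305.0 = 123.800.
Rounded: (255, 184, 124).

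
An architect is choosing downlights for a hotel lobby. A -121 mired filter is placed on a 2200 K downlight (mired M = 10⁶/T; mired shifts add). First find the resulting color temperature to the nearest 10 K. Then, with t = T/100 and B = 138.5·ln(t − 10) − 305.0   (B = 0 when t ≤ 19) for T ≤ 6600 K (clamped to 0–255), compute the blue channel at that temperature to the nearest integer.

M_in = 10⁶/2200 = 454.55; M_out = 454.55 + (-121) = 333.55.
T_out = 10⁶/333.55 = 2998.1 K → 3000 K; t = 30.
B = 138.5·ln(30 − 10) − 305.0 = 138.5·ln 20 − 305.0 = 138.5·2.9957 − 305.0 = 109.909.
Rounded: 110.

110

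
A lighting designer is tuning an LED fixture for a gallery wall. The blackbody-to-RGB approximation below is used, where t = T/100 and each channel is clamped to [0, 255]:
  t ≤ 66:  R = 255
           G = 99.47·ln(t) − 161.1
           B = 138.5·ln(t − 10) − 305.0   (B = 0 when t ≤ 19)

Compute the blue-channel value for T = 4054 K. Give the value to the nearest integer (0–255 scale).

t = 4054/100 = 40.54; the t ≤ 66 branch applies.
B = 138.5·ln(40.54 − 10) − 305.0 = 138.5·ln 30.54 − 305.0 = 138.5·3.4190 − 305.0 = 168.537.
Rounded: 169.

169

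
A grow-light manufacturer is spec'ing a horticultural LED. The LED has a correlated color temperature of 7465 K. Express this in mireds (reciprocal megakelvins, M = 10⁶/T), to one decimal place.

M = 10⁶ / 7465 = 133.958 → 134.0 mireds.

134.0 mireds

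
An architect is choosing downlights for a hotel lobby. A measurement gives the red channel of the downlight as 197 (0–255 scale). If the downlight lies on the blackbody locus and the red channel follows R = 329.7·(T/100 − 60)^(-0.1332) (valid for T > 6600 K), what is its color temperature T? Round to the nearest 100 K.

(t − 60)^(-0.1332) = 197/329.7 = 0.59751.
t − 60 = 0.59751^(1/-0.1332) = 0.59751^(-7.508) = 47.761, so t = 107.761.
T = 100·t = 10776 K → 10800 K to the nearest 100 K.

10800 K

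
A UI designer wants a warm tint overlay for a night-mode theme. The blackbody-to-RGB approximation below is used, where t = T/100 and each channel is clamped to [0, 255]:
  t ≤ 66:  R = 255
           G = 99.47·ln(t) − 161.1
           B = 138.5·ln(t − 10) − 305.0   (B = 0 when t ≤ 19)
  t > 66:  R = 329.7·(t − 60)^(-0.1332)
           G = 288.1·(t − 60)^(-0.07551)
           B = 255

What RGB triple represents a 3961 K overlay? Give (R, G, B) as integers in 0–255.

t = 3961/100 = 39.61; the t ≤ 66 branch applies.
R = 255 by definition for t ≤ 66.
G = 99.47·ln 39.61 − 161.1 = 99.47·3.6791 − 161.1 = 204.858.
B = 138.5·ln(39.61 − 10) − 305.0 = 138.5·ln 29.61 − 305.0 = 138.5·3.3881 − 305.0 = 164.254.
Rounded: (255, 205, 164).

(255, 205, 164)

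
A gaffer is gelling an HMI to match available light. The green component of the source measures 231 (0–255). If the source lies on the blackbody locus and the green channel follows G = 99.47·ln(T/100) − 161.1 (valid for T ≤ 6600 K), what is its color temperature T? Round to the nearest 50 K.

ln t = (231 + 161.1) / 99.47 = 3.9419.
t = e^3.9419 = 51.516.
T = 100·t = 5152 K → 5150 K to the nearest 50 K.

5150 K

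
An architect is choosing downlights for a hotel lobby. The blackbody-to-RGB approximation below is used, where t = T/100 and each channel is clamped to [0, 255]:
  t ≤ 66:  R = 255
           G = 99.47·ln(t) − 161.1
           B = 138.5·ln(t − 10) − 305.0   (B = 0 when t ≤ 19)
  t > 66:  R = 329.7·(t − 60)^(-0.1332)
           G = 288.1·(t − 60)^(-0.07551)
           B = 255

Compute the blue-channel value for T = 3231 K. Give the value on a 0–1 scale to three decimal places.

0.490

t = 3231/100 = 32.31; the t ≤ 66 branch applies.
B = 138.5·ln(32.31 − 10) − 305.0 = 138.5·ln 22.31 − 305.0 = 138.5·3.1050 − 305.0 = 125.047.
On a 0–1 scale: 125.047/255 = 0.4904 → 0.490.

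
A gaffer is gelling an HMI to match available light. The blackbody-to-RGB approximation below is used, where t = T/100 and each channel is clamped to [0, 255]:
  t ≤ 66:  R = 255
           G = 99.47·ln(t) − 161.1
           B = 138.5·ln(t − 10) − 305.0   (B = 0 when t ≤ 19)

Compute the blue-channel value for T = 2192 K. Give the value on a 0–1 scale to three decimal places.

0.150

t = 2192/100 = 21.92; the t ≤ 66 branch applies.
B = 138.5·ln(21.92 − 10) − 305.0 = 138.5·ln 11.92 − 305.0 = 138.5·2.4782 − 305.0 = 38.233.
On a 0–1 scale: 38.233/255 = 0.1499 → 0.150.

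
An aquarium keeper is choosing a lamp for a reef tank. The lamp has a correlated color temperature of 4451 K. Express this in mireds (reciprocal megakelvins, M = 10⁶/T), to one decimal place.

224.7 mireds

M = 10⁶ / 4451 = 224.669 → 224.7 mireds.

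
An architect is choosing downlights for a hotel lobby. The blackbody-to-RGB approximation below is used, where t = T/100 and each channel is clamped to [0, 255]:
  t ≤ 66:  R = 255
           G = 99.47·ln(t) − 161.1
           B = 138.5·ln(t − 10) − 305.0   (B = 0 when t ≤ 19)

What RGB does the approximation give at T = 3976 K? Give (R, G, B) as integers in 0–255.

t = 3976/100 = 39.76; the t ≤ 66 branch applies.
R = 255 by definition for t ≤ 66.
G = 99.47·ln 39.76 − 161.1 = 99.47·3.6829 − 161.1 = 205.234.
B = 138.5·ln(39.76 − 10) − 305.0 = 138.5·ln 29.76 − 305.0 = 138.5·3.3932 − 305.0 = 164.953.
Rounded: (255, 205, 165).

(255, 205, 165)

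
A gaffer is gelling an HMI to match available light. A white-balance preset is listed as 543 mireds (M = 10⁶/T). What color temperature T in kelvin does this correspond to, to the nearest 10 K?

1840 K

T = 10⁶ / 543 = 1841.62 K → 1840 K.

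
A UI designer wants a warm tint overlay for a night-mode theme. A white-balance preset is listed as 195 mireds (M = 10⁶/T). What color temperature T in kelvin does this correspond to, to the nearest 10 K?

5130 K

T = 10⁶ / 195 = 5128.21 K → 5130 K.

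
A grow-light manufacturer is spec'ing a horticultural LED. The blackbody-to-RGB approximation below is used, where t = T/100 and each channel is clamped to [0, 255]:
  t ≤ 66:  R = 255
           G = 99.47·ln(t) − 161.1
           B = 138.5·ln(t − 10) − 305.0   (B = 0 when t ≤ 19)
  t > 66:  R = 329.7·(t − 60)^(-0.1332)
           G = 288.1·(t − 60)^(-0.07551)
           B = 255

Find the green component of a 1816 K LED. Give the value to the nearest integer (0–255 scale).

127

t = 1816/100 = 18.16; the t ≤ 66 branch applies.
G = 99.47·ln 18.16 − 161.1 = 99.47·2.8992 − 161.1 = 127.286.
Rounded: 127.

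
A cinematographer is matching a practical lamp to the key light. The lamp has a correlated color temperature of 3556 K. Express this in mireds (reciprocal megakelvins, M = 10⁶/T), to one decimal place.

281.2 mireds

M = 10⁶ / 3556 = 281.215 → 281.2 mireds.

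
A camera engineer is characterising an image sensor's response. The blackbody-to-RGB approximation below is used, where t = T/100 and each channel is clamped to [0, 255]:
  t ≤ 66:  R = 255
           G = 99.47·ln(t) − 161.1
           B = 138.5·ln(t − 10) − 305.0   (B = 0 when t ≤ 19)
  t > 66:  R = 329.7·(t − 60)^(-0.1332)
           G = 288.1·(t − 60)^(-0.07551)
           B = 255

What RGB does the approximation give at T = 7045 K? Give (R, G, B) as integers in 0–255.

(241, 241, 255)

t = 7045/100 = 70.45; the t > 66 branch applies.
R = 329.7·(70.45 − 60)^(-0.1332) = 329.7·10.45^(-0.1332) = 329.7·0.73157 = 241.197.
G = 288.1·(70.45 − 60)^(-0.07551) = 288.1·10.45^(-0.07551) = 288.1·0.83762 = 241.318.
B = 255 by definition for t > 66.
Rounded: (241, 241, 255).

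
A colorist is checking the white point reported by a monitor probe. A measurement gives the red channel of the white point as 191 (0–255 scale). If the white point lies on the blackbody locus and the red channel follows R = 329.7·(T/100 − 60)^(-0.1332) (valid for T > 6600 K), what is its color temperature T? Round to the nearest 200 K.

(t − 60)^(-0.1332) = 191/329.7 = 0.57931.
t − 60 = 0.57931^(1/-0.1332) = 0.57931^(-7.508) = 60.245, so t = 120.245.
T = 100·t = 12025 K → 12000 K to the nearest 200 K.

12000 K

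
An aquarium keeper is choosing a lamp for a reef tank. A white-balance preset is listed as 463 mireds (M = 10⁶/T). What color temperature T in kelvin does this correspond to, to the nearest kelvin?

T = 10⁶ / 463 = 2159.83 K → 2160 K.

2160 K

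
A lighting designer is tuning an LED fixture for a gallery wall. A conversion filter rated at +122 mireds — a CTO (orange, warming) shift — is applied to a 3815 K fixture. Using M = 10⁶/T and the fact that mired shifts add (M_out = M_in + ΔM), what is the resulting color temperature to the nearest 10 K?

2600 K

M_in = 10⁶/3815 = 262.12 mireds.
M_out = 262.12 + (+122) = 384.12 mireds.
T_out = 10⁶/384.12 = 2603.3 K → 2600 K.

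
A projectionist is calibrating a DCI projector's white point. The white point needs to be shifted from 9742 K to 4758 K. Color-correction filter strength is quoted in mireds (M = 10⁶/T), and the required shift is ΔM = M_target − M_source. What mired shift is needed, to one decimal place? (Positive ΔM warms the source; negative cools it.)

M_source = 10⁶/9742 = 102.648; M_target = 10⁶/4758 = 210.172.
ΔM = 210.172 − 102.648 = 107.524 → +107.5 mireds, a warming shift.

+107.5 mireds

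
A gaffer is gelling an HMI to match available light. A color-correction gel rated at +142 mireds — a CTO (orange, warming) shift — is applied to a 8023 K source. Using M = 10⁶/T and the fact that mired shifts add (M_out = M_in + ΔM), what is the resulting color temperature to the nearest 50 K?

M_in = 10⁶/8023 = 124.64 mireds.
M_out = 124.64 + (+142) = 266.64 mireds.
T_out = 10⁶/266.64 = 3750.4 K → 3750 K.

3750 K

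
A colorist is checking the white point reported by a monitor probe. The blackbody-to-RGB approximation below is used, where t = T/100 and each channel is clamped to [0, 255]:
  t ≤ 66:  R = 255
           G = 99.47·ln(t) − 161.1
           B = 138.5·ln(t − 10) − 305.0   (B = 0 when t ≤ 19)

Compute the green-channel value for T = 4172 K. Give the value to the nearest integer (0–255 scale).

t = 4172/100 = 41.72; the t ≤ 66 branch applies.
G = 99.47·ln 41.72 − 161.1 = 99.47·3.7310 − 161.1 = 210.021.
Rounded: 210.

210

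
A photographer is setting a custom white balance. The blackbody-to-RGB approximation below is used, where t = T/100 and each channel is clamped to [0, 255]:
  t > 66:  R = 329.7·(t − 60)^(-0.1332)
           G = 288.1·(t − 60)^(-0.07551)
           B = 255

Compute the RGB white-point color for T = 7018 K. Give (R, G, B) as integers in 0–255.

(242, 242, 255)

t = 7018/100 = 70.18; the t > 66 branch applies.
R = 329.7·(70.18 − 60)^(-0.1332) = 329.7·10.18^(-0.1332) = 329.7·0.73412 = 242.040.
G = 288.1·(70.18 − 60)^(-0.07551) = 288.1·10.18^(-0.07551) = 288.1·0.83928 = 241.796.
B = 255 by definition for t > 66.
Rounded: (242, 242, 255).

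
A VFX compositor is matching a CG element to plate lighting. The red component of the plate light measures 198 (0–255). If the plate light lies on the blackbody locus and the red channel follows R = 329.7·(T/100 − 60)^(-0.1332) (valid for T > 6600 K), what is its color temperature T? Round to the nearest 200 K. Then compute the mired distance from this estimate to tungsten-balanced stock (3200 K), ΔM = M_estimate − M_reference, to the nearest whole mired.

-218 mireds

(t − 60)^(-0.1332) = 198/329.7 = 0.60055.
t − 60 = 0.60055^(1/-0.1332) = 0.60055^(-7.508) = 45.980, so t = 105.980.
T = 100·t = 10598 K → 10600 K to the nearest 200 K.
M_estimate = 10⁶/10600 = 94.34; M_reference = 10⁶/3200 = 312.50.
ΔM = 94.34 − 312.50 = -218.16 → -218 mireds.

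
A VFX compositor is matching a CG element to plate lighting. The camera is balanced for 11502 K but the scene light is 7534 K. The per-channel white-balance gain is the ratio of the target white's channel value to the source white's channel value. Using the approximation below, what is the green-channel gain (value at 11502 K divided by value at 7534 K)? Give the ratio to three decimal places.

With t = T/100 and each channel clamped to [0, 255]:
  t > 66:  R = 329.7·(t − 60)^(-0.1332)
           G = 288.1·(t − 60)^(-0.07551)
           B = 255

At 7534 K (t = 75.34):
  G = 288.1·(75.34 − 60)^(-0.07551) = 288.1·15.34^(-0.07551) = 288.1·0.81369 = 234.424.
At 11502 K (t = 115.02):
  G = 288.1·(115.02 − 60)^(-0.07551) = 288.1·55.02^(-0.07551) = 288.1·0.73888 = 212.871.
Gain = 212.871 / 234.424 = 0.9081 → 0.908.

0.908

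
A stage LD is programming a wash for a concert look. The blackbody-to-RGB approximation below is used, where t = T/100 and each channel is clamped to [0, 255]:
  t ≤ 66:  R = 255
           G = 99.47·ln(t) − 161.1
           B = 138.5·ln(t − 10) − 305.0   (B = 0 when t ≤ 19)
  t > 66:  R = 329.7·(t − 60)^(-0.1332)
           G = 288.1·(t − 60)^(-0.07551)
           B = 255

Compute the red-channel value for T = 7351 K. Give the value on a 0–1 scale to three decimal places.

0.914

t = 7351/100 = 73.51; the t > 66 branch applies.
R = 329.7·(73.51 − 60)^(-0.1332) = 329.7·13.51^(-0.1332) = 329.7·0.70696 = 233.086.
On a 0–1 scale: 233.086/255 = 0.9141 → 0.914.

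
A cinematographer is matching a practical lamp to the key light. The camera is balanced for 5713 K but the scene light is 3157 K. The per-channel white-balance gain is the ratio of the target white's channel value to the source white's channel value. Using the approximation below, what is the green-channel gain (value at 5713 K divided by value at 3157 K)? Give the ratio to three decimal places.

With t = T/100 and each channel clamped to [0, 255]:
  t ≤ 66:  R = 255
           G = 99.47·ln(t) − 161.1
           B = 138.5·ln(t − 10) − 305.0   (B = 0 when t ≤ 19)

At 3157 K (t = 31.57):
  G = 99.47·ln 31.57 − 161.1 = 99.47·3.4522 − 161.1 = 182.291.
At 5713 K (t = 57.13):
  G = 99.47·ln 57.13 − 161.1 = 99.47·4.0453 − 161.1 = 241.289.
Gain = 241.289 / 182.291 = 1.3236 → 1.324.

1.324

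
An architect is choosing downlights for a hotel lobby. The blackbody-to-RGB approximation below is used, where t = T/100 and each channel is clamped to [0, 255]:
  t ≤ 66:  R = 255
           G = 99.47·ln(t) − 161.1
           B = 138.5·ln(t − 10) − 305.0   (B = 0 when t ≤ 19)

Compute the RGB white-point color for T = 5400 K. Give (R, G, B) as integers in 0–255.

t = 5400/100 = 54; the t ≤ 66 branch applies.
R = 255 by definition for t ≤ 66.
G = 99.47·ln 54 − 161.1 = 99.47·3.9890 − 161.1 = 235.684.
B = 138.5·ln(54 − 10) − 305.0 = 138.5·ln 44 − 305.0 = 138.5·3.7842 − 305.0 = 219.110.
Rounded: (255, 236, 219).

(255, 236, 219)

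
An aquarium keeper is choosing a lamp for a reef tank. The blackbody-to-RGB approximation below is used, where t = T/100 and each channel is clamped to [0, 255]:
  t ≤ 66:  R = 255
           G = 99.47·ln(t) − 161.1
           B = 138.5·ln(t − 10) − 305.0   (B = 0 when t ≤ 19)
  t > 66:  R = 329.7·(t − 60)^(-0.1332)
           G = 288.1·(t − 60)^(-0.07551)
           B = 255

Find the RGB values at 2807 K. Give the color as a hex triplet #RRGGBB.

t = 2807/100 = 28.07; the t ≤ 66 branch applies.
R = 255 by definition for t ≤ 66.
G = 99.47·ln 28.07 − 161.1 = 99.47·3.3347 − 161.1 = 170.603.
B = 138.5·ln(28.07 − 10) − 305.0 = 138.5·ln 18.07 − 305.0 = 138.5·2.8943 − 305.0 = 95.854.
Rounded: (255, 171, 96).
In hex: #FFAB60.

#FFAB60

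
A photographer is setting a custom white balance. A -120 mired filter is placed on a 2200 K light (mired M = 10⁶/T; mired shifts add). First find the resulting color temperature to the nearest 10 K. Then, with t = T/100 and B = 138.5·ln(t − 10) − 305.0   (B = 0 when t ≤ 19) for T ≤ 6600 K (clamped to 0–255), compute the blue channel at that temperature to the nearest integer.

109

M_in = 10⁶/2200 = 454.55; M_out = 454.55 + (-120) = 334.55.
T_out = 10⁶/334.55 = 2989.1 K → 2990 K; t = 29.9.
B = 138.5·ln(29.9 − 10) − 305.0 = 138.5·ln 19.9 − 305.0 = 138.5·2.9907 − 305.0 = 109.215.
Rounded: 109.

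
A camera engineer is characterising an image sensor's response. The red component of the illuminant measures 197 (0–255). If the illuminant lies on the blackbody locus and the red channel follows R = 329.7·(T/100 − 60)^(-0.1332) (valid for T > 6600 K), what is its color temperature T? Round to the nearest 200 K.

10800 K

(t − 60)^(-0.1332) = 197/329.7 = 0.59751.
t − 60 = 0.59751^(1/-0.1332) = 0.59751^(-7.508) = 47.761, so t = 107.761.
T = 100·t = 10776 K → 10800 K to the nearest 200 K.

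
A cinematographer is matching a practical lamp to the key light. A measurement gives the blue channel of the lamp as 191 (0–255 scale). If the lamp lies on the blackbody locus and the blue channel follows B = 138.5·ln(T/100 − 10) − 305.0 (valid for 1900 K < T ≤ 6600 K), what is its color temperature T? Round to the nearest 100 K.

4600 K

ln(t − 10) = (191 + 305.0) / 138.5 = 3.5812.
t − 10 = e^3.5812 = 35.918, so t = 45.918.
T = 100·t = 4592 K → 4600 K to the nearest 100 K.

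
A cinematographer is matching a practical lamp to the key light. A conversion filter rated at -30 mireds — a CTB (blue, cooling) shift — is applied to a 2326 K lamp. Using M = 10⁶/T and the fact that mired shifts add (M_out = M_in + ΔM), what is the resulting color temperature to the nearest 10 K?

2500 K

M_in = 10⁶/2326 = 429.92 mireds.
M_out = 429.92 + (-30) = 399.92 mireds.
T_out = 10⁶/399.92 = 2500.5 K → 2500 K.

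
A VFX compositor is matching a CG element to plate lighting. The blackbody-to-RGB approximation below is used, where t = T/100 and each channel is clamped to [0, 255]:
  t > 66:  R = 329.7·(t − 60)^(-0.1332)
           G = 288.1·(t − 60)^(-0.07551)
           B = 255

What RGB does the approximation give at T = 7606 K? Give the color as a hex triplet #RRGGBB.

t = 7606/100 = 76.06; the t > 66 branch applies.
R = 329.7·(76.06 − 60)^(-0.1332) = 329.7·16.06^(-0.1332) = 329.7·0.69087 = 227.779.
G = 288.1·(76.06 − 60)^(-0.07551) = 288.1·16.06^(-0.07551) = 288.1·0.81088 = 233.613.
B = 255 by definition for t > 66.
Rounded: (228, 234, 255).
In hex: #E4EAFF.

#E4EAFF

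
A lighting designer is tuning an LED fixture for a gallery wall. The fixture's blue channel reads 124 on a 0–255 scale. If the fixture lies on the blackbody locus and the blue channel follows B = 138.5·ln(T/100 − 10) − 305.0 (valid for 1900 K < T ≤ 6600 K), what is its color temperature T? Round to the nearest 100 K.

ln(t − 10) = (124 + 305.0) / 138.5 = 3.0975.
t − 10 = e^3.0975 = 22.142, so t = 32.142.
T = 100·t = 3214 K → 3200 K to the nearest 100 K.

3200 K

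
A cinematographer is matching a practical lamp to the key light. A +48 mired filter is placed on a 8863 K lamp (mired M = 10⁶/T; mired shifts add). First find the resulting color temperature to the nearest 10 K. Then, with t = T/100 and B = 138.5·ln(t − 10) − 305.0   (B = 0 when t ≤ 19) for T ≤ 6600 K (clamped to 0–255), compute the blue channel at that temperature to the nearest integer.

M_in = 10⁶/8863 = 112.83; M_out = 112.83 + (+48) = 160.83.
T_out = 10⁶/160.83 = 6217.8 K → 6220 K; t = 62.2.
B = 138.5·ln(62.2 − 10) − 305.0 = 138.5·ln 52.2 − 305.0 = 138.5·3.9551 − 305.0 = 242.779.
Rounded: 243.

243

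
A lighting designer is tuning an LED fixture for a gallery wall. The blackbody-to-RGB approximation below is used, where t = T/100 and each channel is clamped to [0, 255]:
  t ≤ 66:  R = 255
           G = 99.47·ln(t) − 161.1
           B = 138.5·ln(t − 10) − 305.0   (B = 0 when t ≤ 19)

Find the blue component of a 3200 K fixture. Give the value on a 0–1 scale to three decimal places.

0.483

t = 3200/100 = 32; the t ≤ 66 branch applies.
B = 138.5·ln(32 − 10) − 305.0 = 138.5·ln 22 − 305.0 = 138.5·3.0910 − 305.0 = 123.109.
On a 0–1 scale: 123.109/255 = 0.4828 → 0.483.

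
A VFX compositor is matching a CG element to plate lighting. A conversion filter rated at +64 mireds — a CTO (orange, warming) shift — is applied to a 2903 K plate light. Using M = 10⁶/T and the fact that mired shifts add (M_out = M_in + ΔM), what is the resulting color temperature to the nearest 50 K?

M_in = 10⁶/2903 = 344.47 mireds.
M_out = 344.47 + (+64) = 408.47 mireds.
T_out = 10⁶/408.47 = 2448.2 K → 2450 K.

2450 K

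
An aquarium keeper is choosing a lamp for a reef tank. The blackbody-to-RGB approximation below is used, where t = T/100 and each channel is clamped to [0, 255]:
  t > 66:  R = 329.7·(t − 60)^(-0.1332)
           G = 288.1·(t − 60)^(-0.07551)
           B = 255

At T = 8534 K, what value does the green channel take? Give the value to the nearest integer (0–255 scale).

226

t = 8534/100 = 85.34; the t > 66 branch applies.
G = 288.1·(85.34 − 60)^(-0.07551) = 288.1·25.34^(-0.07551) = 288.1·0.78343 = 225.705.
Rounded: 226.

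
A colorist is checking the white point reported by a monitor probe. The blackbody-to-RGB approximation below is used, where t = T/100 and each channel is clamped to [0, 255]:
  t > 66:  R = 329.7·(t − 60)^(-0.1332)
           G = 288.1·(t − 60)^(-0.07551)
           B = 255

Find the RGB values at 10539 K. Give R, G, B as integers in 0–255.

t = 10539/100 = 105.39; the t > 66 branch applies.
R = 329.7·(105.39 − 60)^(-0.1332) = 329.7·45.39^(-0.1332) = 329.7·0.60158 = 198.341.
G = 288.1·(105.39 − 60)^(-0.07551) = 288.1·45.39^(-0.07551) = 288.1·0.74969 = 215.986.
B = 255 by definition for t > 66.
Rounded: (198, 216, 255).

R=198, G=216, B=255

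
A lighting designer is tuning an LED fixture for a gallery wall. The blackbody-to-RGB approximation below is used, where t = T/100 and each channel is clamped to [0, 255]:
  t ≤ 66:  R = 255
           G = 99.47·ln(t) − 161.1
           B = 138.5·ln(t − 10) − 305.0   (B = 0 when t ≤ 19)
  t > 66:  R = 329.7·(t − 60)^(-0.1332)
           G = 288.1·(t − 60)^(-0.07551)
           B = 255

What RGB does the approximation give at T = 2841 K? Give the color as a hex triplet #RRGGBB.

t = 2841/100 = 28.41; the t ≤ 66 branch applies.
R = 255 by definition for t ≤ 66.
G = 99.47·ln 28.41 − 161.1 = 99.47·3.3467 − 161.1 = 171.800.
B = 138.5·ln(28.41 − 10) − 305.0 = 138.5·ln 18.41 − 305.0 = 138.5·2.9129 − 305.0 = 98.436.
Rounded: (255, 172, 98).
In hex: #FFAC62.

#FFAC62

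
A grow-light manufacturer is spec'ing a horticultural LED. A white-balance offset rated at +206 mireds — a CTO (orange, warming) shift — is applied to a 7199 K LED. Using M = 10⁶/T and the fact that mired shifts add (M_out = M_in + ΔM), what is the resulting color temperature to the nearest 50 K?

M_in = 10⁶/7199 = 138.91 mireds.
M_out = 138.91 + (+206) = 344.91 mireds.
T_out = 10⁶/344.91 = 2899.3 K → 2900 K.

2900 K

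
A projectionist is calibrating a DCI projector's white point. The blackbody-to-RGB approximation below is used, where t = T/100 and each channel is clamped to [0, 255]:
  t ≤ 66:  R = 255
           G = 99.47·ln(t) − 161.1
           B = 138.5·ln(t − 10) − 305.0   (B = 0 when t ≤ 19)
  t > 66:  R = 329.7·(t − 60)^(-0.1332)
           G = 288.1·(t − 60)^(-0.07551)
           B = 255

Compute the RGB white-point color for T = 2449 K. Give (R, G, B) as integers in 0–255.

(255, 157, 65)

t = 2449/100 = 24.49; the t ≤ 66 branch applies.
R = 255 by definition for t ≤ 66.
G = 99.47·ln 24.49 − 161.1 = 99.47·3.1983 − 161.1 = 157.031.
B = 138.5·ln(24.49 − 10) − 305.0 = 138.5·ln 14.49 − 305.0 = 138.5·2.6735 − 305.0 = 65.274.
Rounded: (255, 157, 65).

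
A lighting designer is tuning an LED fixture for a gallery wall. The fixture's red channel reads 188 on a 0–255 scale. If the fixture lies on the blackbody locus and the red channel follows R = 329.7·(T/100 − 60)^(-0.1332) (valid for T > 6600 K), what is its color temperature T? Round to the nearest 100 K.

(t − 60)^(-0.1332) = 188/329.7 = 0.57022.
t − 60 = 0.57022^(1/-0.1332) = 0.57022^(-7.508) = 67.848, so t = 127.848.
T = 100·t = 12785 K → 12800 K to the nearest 100 K.

12800 K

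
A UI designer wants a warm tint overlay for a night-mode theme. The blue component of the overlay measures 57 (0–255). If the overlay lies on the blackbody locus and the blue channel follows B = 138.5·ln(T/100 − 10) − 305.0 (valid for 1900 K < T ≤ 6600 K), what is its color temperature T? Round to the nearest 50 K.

ln(t − 10) = (57 + 305.0) / 138.5 = 2.6137.
t − 10 = e^2.6137 = 13.650, so t = 23.650.
T = 100·t = 2365 K → 2350 K to the nearest 50 K.

2350 K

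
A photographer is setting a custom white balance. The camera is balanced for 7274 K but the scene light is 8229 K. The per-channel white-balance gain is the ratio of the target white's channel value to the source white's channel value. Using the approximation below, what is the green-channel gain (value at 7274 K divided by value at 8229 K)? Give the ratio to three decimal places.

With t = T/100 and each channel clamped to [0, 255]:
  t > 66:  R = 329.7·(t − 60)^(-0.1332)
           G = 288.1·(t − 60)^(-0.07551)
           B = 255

At 8229 K (t = 82.29):
  G = 288.1·(82.29 − 60)^(-0.07551) = 288.1·22.29^(-0.07551) = 288.1·0.79105 = 227.902.
At 7274 K (t = 72.74):
  G = 288.1·(72.74 − 60)^(-0.07551) = 288.1·12.74^(-0.07551) = 288.1·0.82518 = 237.734.
Gain = 237.734 / 227.902 = 1.0431 → 1.043.

1.043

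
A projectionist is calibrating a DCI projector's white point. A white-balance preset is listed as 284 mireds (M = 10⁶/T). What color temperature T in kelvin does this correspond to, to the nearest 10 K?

3520 K

T = 10⁶ / 284 = 3521.13 K → 3520 K.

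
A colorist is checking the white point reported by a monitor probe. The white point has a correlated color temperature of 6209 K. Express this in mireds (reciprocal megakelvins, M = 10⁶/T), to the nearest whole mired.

M = 10⁶ / 6209 = 161.057 → 161 mireds.

161 mireds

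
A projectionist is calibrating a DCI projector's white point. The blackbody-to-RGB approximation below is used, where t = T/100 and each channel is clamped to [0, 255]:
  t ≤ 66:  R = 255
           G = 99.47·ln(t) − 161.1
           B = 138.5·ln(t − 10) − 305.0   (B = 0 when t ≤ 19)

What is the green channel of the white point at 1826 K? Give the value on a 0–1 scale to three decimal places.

0.501

t = 1826/100 = 18.26; the t ≤ 66 branch applies.
G = 99.47·ln 18.26 − 161.1 = 99.47·2.9047 − 161.1 = 127.832.
On a 0–1 scale: 127.832/255 = 0.5013 → 0.501.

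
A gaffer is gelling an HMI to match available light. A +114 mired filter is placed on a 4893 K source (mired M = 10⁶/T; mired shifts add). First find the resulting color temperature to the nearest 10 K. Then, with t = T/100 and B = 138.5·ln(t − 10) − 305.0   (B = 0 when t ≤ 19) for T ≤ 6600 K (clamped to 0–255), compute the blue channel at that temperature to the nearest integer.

119

M_in = 10⁶/4893 = 204.37; M_out = 204.37 + (+114) = 318.37.
T_out = 10⁶/318.37 = 3141.0 K → 3140 K; t = 31.4.
B = 138.5·ln(31.4 − 10) − 305.0 = 138.5·ln 21.4 − 305.0 = 138.5·3.0634 − 305.0 = 119.280.
Rounded: 119.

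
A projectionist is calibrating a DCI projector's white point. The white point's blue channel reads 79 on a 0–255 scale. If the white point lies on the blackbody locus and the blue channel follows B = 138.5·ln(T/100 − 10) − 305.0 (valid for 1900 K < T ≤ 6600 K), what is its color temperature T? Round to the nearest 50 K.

ln(t − 10) = (79 + 305.0) / 138.5 = 2.7726.
t − 10 = e^2.7726 = 16.000, so t = 26.000.
T = 100·t = 2600 K → 2600 K to the nearest 50 K.

2600 K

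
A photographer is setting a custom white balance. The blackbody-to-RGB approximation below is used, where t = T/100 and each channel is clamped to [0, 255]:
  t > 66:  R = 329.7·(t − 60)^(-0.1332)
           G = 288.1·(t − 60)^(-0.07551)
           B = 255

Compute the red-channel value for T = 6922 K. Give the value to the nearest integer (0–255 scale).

t = 6922/100 = 69.22; the t > 66 branch applies.
R = 329.7·(69.22 − 60)^(-0.1332) = 329.7·9.22^(-0.1332) = 329.7·0.74387 = 245.254.
Rounded: 245.

245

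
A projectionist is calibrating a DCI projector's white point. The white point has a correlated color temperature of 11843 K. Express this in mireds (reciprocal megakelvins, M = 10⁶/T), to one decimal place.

84.4 mireds

M = 10⁶ / 11843 = 84.438 → 84.4 mireds.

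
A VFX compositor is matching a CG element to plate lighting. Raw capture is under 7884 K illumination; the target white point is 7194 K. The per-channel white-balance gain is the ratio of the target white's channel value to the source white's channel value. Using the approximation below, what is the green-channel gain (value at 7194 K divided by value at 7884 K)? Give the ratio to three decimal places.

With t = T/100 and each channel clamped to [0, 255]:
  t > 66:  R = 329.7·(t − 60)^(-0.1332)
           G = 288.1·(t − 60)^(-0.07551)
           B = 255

At 7884 K (t = 78.84):
  G = 288.1·(78.84 − 60)^(-0.07551) = 288.1·18.84^(-0.07551) = 288.1·0.80116 = 230.814.
At 7194 K (t = 71.94):
  G = 288.1·(71.94 − 60)^(-0.07551) = 288.1·11.94^(-0.07551) = 288.1·0.82923 = 238.901.
Gain = 238.901 / 230.814 = 1.0350 → 1.035.

1.035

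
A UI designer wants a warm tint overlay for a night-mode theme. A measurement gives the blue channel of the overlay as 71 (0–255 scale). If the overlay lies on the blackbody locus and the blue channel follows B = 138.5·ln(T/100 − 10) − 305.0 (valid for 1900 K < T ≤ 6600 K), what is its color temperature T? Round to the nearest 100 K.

ln(t − 10) = (71 + 305.0) / 138.5 = 2.7148.
t − 10 = e^2.7148 = 15.102, so t = 25.102.
T = 100·t = 2510 K → 2500 K to the nearest 100 K.

2500 K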